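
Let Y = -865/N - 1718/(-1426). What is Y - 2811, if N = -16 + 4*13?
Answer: -72738569/25668 ≈ -2833.8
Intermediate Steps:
N = 36 (N = -16 + 52 = 36)
Y = -585821/25668 (Y = -865/36 - 1718/(-1426) = -865*1/36 - 1718*(-1/1426) = -865/36 + 859/713 = -585821/25668 ≈ -22.823)
Y - 2811 = -585821/25668 - 2811 = -72738569/25668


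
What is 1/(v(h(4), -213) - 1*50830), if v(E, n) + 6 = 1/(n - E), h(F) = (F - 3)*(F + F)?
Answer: -221/11234757 ≈ -1.9671e-5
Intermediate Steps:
h(F) = 2*F*(-3 + F) (h(F) = (-3 + F)*(2*F) = 2*F*(-3 + F))
v(E, n) = -6 + 1/(n - E)
1/(v(h(4), -213) - 1*50830) = 1/((-1 - 12*4*(-3 + 4) + 6*(-213))/(2*4*(-3 + 4) - 1*(-213)) - 1*50830) = 1/((-1 - 12*4 - 1278)/(2*4*1 + 213) - 50830) = 1/((-1 - 6*8 - 1278)/(8 + 213) - 50830) = 1/((-1 - 48 - 1278)/221 - 50830) = 1/((1/221)*(-1327) - 50830) = 1/(-1327/221 - 50830) = 1/(-11234757/221) = -221/11234757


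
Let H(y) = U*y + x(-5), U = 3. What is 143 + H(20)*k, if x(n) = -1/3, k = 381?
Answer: 22876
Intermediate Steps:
x(n) = -⅓ (x(n) = -1*⅓ = -⅓)
H(y) = -⅓ + 3*y (H(y) = 3*y - ⅓ = -⅓ + 3*y)
143 + H(20)*k = 143 + (-⅓ + 3*20)*381 = 143 + (-⅓ + 60)*381 = 143 + (179/3)*381 = 143 + 22733 = 22876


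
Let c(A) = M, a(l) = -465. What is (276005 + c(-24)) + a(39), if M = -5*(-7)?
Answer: 275575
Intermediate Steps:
M = 35
c(A) = 35
(276005 + c(-24)) + a(39) = (276005 + 35) - 465 = 276040 - 465 = 275575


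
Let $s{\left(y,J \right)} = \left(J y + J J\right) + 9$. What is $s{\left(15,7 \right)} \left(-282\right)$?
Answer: $-45966$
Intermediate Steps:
$s{\left(y,J \right)} = 9 + J^{2} + J y$ ($s{\left(y,J \right)} = \left(J y + J^{2}\right) + 9 = \left(J^{2} + J y\right) + 9 = 9 + J^{2} + J y$)
$s{\left(15,7 \right)} \left(-282\right) = \left(9 + 7^{2} + 7 \cdot 15\right) \left(-282\right) = \left(9 + 49 + 105\right) \left(-282\right) = 163 \left(-282\right) = -45966$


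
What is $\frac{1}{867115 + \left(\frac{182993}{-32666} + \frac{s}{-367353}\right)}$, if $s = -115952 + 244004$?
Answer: $\frac{1333328122}{1156140880510901} \approx 1.1533 \cdot 10^{-6}$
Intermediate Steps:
$s = 128052$
$\frac{1}{867115 + \left(\frac{182993}{-32666} + \frac{s}{-367353}\right)} = \frac{1}{867115 + \left(\frac{182993}{-32666} + \frac{128052}{-367353}\right)} = \frac{1}{867115 + \left(182993 \left(- \frac{1}{32666}\right) + 128052 \left(- \frac{1}{367353}\right)\right)} = \frac{1}{867115 - \frac{7933997129}{1333328122}} = \frac{1}{\frac{1156140880510901}{1333328122}} = \frac{1333328122}{1156140880510901}$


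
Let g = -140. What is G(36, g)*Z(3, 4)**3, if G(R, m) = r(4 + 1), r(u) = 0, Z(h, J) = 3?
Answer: 0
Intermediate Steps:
G(R, m) = 0
G(36, g)*Z(3, 4)**3 = 0*3**3 = 0*27 = 0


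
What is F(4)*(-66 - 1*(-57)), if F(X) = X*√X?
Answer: -72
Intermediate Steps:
F(X) = X^(3/2)
F(4)*(-66 - 1*(-57)) = 4^(3/2)*(-66 - 1*(-57)) = 8*(-66 + 57) = 8*(-9) = -72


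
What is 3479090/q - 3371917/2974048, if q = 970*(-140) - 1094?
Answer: -5404287931059/203564663456 ≈ -26.548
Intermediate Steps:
q = -136894 (q = -135800 - 1094 = -136894)
3479090/q - 3371917/2974048 = 3479090/(-136894) - 3371917/2974048 = 3479090*(-1/136894) - 3371917*1/2974048 = -1739545/68447 - 3371917/2974048 = -5404287931059/203564663456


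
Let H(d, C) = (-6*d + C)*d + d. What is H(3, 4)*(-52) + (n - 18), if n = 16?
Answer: 2026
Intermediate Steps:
H(d, C) = d + d*(C - 6*d) (H(d, C) = (C - 6*d)*d + d = d*(C - 6*d) + d = d + d*(C - 6*d))
H(3, 4)*(-52) + (n - 18) = (3*(1 + 4 - 6*3))*(-52) + (16 - 18) = (3*(1 + 4 - 18))*(-52) - 2 = (3*(-13))*(-52) - 2 = -39*(-52) - 2 = 2028 - 2 = 2026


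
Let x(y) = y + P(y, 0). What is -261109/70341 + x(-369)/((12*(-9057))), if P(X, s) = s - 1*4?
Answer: -9450711121/2548313748 ≈ -3.7086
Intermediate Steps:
P(X, s) = -4 + s (P(X, s) = s - 4 = -4 + s)
x(y) = -4 + y (x(y) = y + (-4 + 0) = y - 4 = -4 + y)
-261109/70341 + x(-369)/((12*(-9057))) = -261109/70341 + (-4 - 369)/((12*(-9057))) = -261109*1/70341 - 373/(-108684) = -261109/70341 - 373*(-1/108684) = -261109/70341 + 373/108684 = -9450711121/2548313748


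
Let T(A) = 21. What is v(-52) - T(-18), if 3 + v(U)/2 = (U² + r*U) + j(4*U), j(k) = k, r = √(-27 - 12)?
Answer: 4965 - 104*I*√39 ≈ 4965.0 - 649.48*I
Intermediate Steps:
r = I*√39 (r = √(-39) = I*√39 ≈ 6.245*I)
v(U) = -6 + 2*U² + 8*U + 2*I*U*√39 (v(U) = -6 + 2*((U² + (I*√39)*U) + 4*U) = -6 + 2*((U² + I*U*√39) + 4*U) = -6 + 2*(U² + 4*U + I*U*√39) = -6 + (2*U² + 8*U + 2*I*U*√39) = -6 + 2*U² + 8*U + 2*I*U*√39)
v(-52) - T(-18) = (-6 + 2*(-52)² + 8*(-52) + 2*I*(-52)*√39) - 1*21 = (-6 + 2*2704 - 416 - 104*I*√39) - 21 = (-6 + 5408 - 416 - 104*I*√39) - 21 = (4986 - 104*I*√39) - 21 = 4965 - 104*I*√39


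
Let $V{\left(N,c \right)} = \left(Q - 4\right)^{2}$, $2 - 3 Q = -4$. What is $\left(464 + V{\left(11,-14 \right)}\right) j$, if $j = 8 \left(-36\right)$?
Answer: $-134784$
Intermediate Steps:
$Q = 2$ ($Q = \frac{2}{3} - - \frac{4}{3} = \frac{2}{3} + \frac{4}{3} = 2$)
$V{\left(N,c \right)} = 4$ ($V{\left(N,c \right)} = \left(2 - 4\right)^{2} = \left(-2\right)^{2} = 4$)
$j = -288$
$\left(464 + V{\left(11,-14 \right)}\right) j = \left(464 + 4\right) \left(-288\right) = 468 \left(-288\right) = -134784$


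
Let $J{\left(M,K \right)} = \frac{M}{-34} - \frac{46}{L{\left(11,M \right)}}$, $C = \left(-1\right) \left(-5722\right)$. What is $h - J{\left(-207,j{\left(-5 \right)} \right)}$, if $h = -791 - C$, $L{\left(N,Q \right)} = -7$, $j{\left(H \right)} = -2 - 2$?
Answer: $- \frac{1553107}{238} \approx -6525.7$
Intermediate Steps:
$j{\left(H \right)} = -4$
$C = 5722$
$J{\left(M,K \right)} = \frac{46}{7} - \frac{M}{34}$ ($J{\left(M,K \right)} = \frac{M}{-34} - \frac{46}{-7} = M \left(- \frac{1}{34}\right) - - \frac{46}{7} = - \frac{M}{34} + \frac{46}{7} = \frac{46}{7} - \frac{M}{34}$)
$h = -6513$ ($h = -791 - 5722 = -6513$)
$h - J{\left(-207,j{\left(-5 \right)} \right)} = -6513 - \left(\frac{46}{7} - - \frac{207}{34}\right) = -6513 - \left(\frac{46}{7} + \frac{207}{34}\right) = -6513 - \frac{3013}{238} = - \frac{1553107}{238}$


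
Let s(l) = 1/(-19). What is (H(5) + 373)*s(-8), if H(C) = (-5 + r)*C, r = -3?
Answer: -333/19 ≈ -17.526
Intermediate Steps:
s(l) = -1/19
H(C) = -8*C (H(C) = (-5 - 3)*C = -8*C)
(H(5) + 373)*s(-8) = (-8*5 + 373)*(-1/19) = (-40 + 373)*(-1/19) = 333*(-1/19) = -333/19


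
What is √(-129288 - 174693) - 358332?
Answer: -358332 + I*√303981 ≈ -3.5833e+5 + 551.34*I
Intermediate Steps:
√(-129288 - 174693) - 358332 = √(-303981) - 358332 = I*√303981 - 358332 = -358332 + I*√303981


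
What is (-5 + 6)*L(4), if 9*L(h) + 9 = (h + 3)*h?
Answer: 19/9 ≈ 2.1111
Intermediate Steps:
L(h) = -1 + h*(3 + h)/9 (L(h) = -1 + ((h + 3)*h)/9 = -1 + ((3 + h)*h)/9 = -1 + (h*(3 + h))/9 = -1 + h*(3 + h)/9)
(-5 + 6)*L(4) = (-5 + 6)*(-1 + (1/3)*4 + (1/9)*4**2) = 1*(-1 + 4/3 + (1/9)*16) = 1*(-1 + 4/3 + 16/9) = 1*(19/9) = 19/9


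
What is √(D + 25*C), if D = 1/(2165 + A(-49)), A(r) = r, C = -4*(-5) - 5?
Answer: √793501/46 ≈ 19.365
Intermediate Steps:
C = 15 (C = 20 - 5 = 15)
D = 1/2116 (D = 1/(2165 - 49) = 1/2116 ≈ 0.00047259)
√(D + 25*C) = √(1/2116 + 25*15) = √(1/2116 + 375) = √(793501/2116) = √793501/46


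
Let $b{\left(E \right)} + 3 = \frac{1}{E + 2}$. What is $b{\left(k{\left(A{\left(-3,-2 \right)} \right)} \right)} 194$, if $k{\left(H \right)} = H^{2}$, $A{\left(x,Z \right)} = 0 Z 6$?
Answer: $-485$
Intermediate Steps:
$A{\left(x,Z \right)} = 0$ ($A{\left(x,Z \right)} = 0 \cdot 6 = 0$)
$b{\left(E \right)} = -3 + \frac{1}{2 + E}$ ($b{\left(E \right)} = -3 + \frac{1}{E + 2} = -3 + \frac{1}{2 + E}$)
$b{\left(k{\left(A{\left(-3,-2 \right)} \right)} \right)} 194 = \frac{-5 - 3 \cdot 0^{2}}{2 + 0^{2}} \cdot 194 = \frac{-5 - 0}{2 + 0} \cdot 194 = \frac{-5 + 0}{2} \cdot 194 = \frac{1}{2} \left(-5\right) 194 = \left(- \frac{5}{2}\right) 194 = -485$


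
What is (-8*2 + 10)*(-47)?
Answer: 282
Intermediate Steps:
(-8*2 + 10)*(-47) = (-16 + 10)*(-47) = -6*(-47) = 282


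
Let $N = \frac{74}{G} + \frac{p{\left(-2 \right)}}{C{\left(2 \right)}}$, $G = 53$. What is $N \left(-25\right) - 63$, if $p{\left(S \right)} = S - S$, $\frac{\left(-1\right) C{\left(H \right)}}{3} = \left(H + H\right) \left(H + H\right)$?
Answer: $- \frac{5189}{53} \approx -97.906$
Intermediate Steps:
$C{\left(H \right)} = - 12 H^{2}$ ($C{\left(H \right)} = - 3 \left(H + H\right) \left(H + H\right) = - 3 \cdot 2 H 2 H = - 3 \cdot 4 H^{2} = - 12 H^{2}$)
$p{\left(S \right)} = 0$
$N = \frac{74}{53}$ ($N = \frac{74}{53} + \frac{0}{\left(-12\right) 2^{2}} = 74 \cdot \frac{1}{53} + \frac{0}{\left(-12\right) 4} = \frac{74}{53} + \frac{0}{-48} = \frac{74}{53} + 0 \left(- \frac{1}{48}\right) = \frac{74}{53} + 0 = \frac{74}{53} \approx 1.3962$)
$N \left(-25\right) - 63 = \frac{74}{53} \left(-25\right) - 63 = - \frac{1850}{53} - 63 = - \frac{5189}{53}$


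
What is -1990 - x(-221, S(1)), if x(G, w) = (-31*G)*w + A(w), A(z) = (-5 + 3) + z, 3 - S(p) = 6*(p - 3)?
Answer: -104768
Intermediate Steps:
S(p) = 21 - 6*p (S(p) = 3 - 6*(p - 3) = 3 - 6*(-3 + p) = 3 - (-18 + 6*p) = 3 + (18 - 6*p) = 21 - 6*p)
A(z) = -2 + z
x(G, w) = -2 + w - 31*G*w (x(G, w) = (-31*G)*w + (-2 + w) = -31*G*w + (-2 + w) = -2 + w - 31*G*w)
-1990 - x(-221, S(1)) = -1990 - (-2 + (21 - 6*1) - 31*(-221)*(21 - 6*1)) = -1990 - (-2 + (21 - 6) - 31*(-221)*(21 - 6)) = -1990 - (-2 + 15 - 31*(-221)*15) = -1990 - (-2 + 15 + 102765) = -1990 - 1*102778 = -1990 - 102778 = -104768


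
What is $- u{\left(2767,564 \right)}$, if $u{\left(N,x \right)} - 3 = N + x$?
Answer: $-3334$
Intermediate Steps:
$u{\left(N,x \right)} = 3 + N + x$ ($u{\left(N,x \right)} = 3 + \left(N + x\right) = 3 + N + x$)
$- u{\left(2767,564 \right)} = - (3 + 2767 + 564) = \left(-1\right) 3334 = -3334$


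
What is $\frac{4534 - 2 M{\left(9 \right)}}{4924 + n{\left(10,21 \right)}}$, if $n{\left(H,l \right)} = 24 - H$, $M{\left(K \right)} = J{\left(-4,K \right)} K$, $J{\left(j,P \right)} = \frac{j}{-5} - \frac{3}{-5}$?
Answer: $\frac{11272}{12345} \approx 0.91308$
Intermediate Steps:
$J{\left(j,P \right)} = \frac{3}{5} - \frac{j}{5}$ ($J{\left(j,P \right)} = j \left(- \frac{1}{5}\right) - - \frac{3}{5} = - \frac{j}{5} + \frac{3}{5} = \frac{3}{5} - \frac{j}{5}$)
$M{\left(K \right)} = \frac{7 K}{5}$ ($M{\left(K \right)} = \left(\frac{3}{5} - - \frac{4}{5}\right) K = \left(\frac{3}{5} + \frac{4}{5}\right) K = \frac{7 K}{5}$)
$\frac{4534 - 2 M{\left(9 \right)}}{4924 + n{\left(10,21 \right)}} = \frac{4534 - 2 \cdot \frac{7}{5} \cdot 9}{4924 + \left(24 - 10\right)} = \frac{4534 - \frac{126}{5}}{4924 + \left(24 - 10\right)} = \frac{4534 - \frac{126}{5}}{4924 + 14} = \frac{22544}{5 \cdot 4938} = \frac{22544}{5} \cdot \frac{1}{4938} = \frac{11272}{12345}$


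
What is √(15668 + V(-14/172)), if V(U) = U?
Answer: √115879926/86 ≈ 125.17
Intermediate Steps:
√(15668 + V(-14/172)) = √(15668 - 14/172) = √(15668 - 14*1/172) = √(15668 - 7/86) = √(1347441/86) = √115879926/86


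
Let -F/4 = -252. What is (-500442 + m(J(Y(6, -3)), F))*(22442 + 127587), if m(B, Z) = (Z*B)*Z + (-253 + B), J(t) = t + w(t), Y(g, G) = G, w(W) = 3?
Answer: -75118770155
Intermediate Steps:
F = 1008 (F = -4*(-252) = 1008)
J(t) = 3 + t (J(t) = t + 3 = 3 + t)
m(B, Z) = -253 + B + B*Z**2 (m(B, Z) = (B*Z)*Z + (-253 + B) = B*Z**2 + (-253 + B) = -253 + B + B*Z**2)
(-500442 + m(J(Y(6, -3)), F))*(22442 + 127587) = (-500442 + (-253 + (3 - 3) + (3 - 3)*1008**2))*(22442 + 127587) = (-500442 + (-253 + 0 + 0*1016064))*150029 = (-500442 + (-253 + 0 + 0))*150029 = (-500442 - 253)*150029 = -500695*150029 = -75118770155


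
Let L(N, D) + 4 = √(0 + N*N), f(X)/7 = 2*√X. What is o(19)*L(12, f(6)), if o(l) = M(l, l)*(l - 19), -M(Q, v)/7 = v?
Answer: 0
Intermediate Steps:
M(Q, v) = -7*v
f(X) = 14*√X (f(X) = 7*(2*√X) = 14*√X)
L(N, D) = -4 + √(N²) (L(N, D) = -4 + √(0 + N*N) = -4 + √(0 + N²) = -4 + √(N²))
o(l) = -7*l*(-19 + l) (o(l) = (-7*l)*(l - 19) = (-7*l)*(-19 + l) = -7*l*(-19 + l))
o(19)*L(12, f(6)) = (7*19*(19 - 1*19))*(-4 + √(12²)) = (7*19*(19 - 19))*(-4 + √144) = (7*19*0)*(-4 + 12) = 0*8 = 0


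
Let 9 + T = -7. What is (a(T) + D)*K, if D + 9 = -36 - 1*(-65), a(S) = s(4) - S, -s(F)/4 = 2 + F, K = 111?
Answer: 1332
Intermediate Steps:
T = -16 (T = -9 - 7 = -16)
s(F) = -8 - 4*F (s(F) = -4*(2 + F) = -8 - 4*F)
a(S) = -24 - S (a(S) = (-8 - 4*4) - S = (-8 - 16) - S = -24 - S)
D = 20 (D = -9 + (-36 - 1*(-65)) = -9 + (-36 + 65) = -9 + 29 = 20)
(a(T) + D)*K = ((-24 - 1*(-16)) + 20)*111 = ((-24 + 16) + 20)*111 = (-8 + 20)*111 = 12*111 = 1332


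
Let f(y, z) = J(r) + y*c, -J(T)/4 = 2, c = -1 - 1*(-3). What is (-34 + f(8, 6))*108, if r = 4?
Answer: -2808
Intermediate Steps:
c = 2 (c = -1 + 3 = 2)
J(T) = -8 (J(T) = -4*2 = -8)
f(y, z) = -8 + 2*y (f(y, z) = -8 + y*2 = -8 + 2*y)
(-34 + f(8, 6))*108 = (-34 + (-8 + 2*8))*108 = (-34 + (-8 + 16))*108 = (-34 + 8)*108 = -26*108 = -2808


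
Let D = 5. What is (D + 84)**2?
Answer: 7921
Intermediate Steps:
(D + 84)**2 = (5 + 84)**2 = 89**2 = 7921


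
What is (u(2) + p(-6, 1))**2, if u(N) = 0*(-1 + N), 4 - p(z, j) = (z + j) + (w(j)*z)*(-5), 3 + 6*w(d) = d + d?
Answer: 196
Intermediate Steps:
w(d) = -1/2 + d/3 (w(d) = -1/2 + (d + d)/6 = -1/2 + (2*d)/6 = -1/2 + d/3)
p(z, j) = 4 - j - z + 5*z*(-1/2 + j/3) (p(z, j) = 4 - ((z + j) + ((-1/2 + j/3)*z)*(-5)) = 4 - ((j + z) + (z*(-1/2 + j/3))*(-5)) = 4 - ((j + z) - 5*z*(-1/2 + j/3)) = 4 - (j + z - 5*z*(-1/2 + j/3)) = 4 + (-j - z + 5*z*(-1/2 + j/3)) = 4 - j - z + 5*z*(-1/2 + j/3))
u(N) = 0
(u(2) + p(-6, 1))**2 = (0 + (4 - 1*1 - 7/2*(-6) + (5/3)*1*(-6)))**2 = (0 + (4 - 1 + 21 - 10))**2 = (0 + 14)**2 = 14**2 = 196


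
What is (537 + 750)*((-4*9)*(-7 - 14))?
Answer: 972972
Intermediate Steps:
(537 + 750)*((-4*9)*(-7 - 14)) = 1287*(-36*(-21)) = 1287*756 = 972972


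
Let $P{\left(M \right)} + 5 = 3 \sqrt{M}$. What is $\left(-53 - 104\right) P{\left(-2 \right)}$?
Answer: $785 - 471 i \sqrt{2} \approx 785.0 - 666.09 i$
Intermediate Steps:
$P{\left(M \right)} = -5 + 3 \sqrt{M}$
$\left(-53 - 104\right) P{\left(-2 \right)} = \left(-53 - 104\right) \left(-5 + 3 \sqrt{-2}\right) = - 157 \left(-5 + 3 i \sqrt{2}\right) = 785 - 471 i \sqrt{2}$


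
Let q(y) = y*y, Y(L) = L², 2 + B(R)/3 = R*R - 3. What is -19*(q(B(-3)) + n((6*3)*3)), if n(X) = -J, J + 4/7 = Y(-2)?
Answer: -18696/7 ≈ -2670.9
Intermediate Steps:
B(R) = -15 + 3*R² (B(R) = -6 + 3*(R*R - 3) = -6 + 3*(R² - 3) = -6 + 3*(-3 + R²) = -6 + (-9 + 3*R²) = -15 + 3*R²)
J = 24/7 (J = -4/7 + (-2)² = -4/7 + 4 = 24/7 ≈ 3.4286)
q(y) = y²
n(X) = -24/7 (n(X) = -1*24/7 = -24/7)
-19*(q(B(-3)) + n((6*3)*3)) = -19*((-15 + 3*(-3)²)² - 24/7) = -19*((-15 + 3*9)² - 24/7) = -19*((-15 + 27)² - 24/7) = -19*(12² - 24/7) = -19*(144 - 24/7) = -19*984/7 = -18696/7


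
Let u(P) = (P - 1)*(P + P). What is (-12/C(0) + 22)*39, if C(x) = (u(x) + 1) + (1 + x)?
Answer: 624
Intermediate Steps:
u(P) = 2*P*(-1 + P) (u(P) = (-1 + P)*(2*P) = 2*P*(-1 + P))
C(x) = 2 + x + 2*x*(-1 + x) (C(x) = (2*x*(-1 + x) + 1) + (1 + x) = (1 + 2*x*(-1 + x)) + (1 + x) = 2 + x + 2*x*(-1 + x))
(-12/C(0) + 22)*39 = (-12/(2 - 1*0 + 2*0**2) + 22)*39 = (-12/(2 + 0 + 2*0) + 22)*39 = (-12/(2 + 0 + 0) + 22)*39 = (-12/2 + 22)*39 = (-12*1/2 + 22)*39 = (-6 + 22)*39 = 16*39 = 624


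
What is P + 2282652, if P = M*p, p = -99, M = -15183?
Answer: 3785769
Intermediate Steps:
P = 1503117 (P = -15183*(-99) = 1503117)
P + 2282652 = 1503117 + 2282652 = 3785769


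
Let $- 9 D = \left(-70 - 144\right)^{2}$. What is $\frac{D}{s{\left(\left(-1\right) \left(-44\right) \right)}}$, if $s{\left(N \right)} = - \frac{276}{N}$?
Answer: $\frac{503756}{621} \approx 811.2$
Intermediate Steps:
$D = - \frac{45796}{9}$ ($D = - \frac{\left(-70 - 144\right)^{2}}{9} = - \frac{\left(-214\right)^{2}}{9} = \left(- \frac{1}{9}\right) 45796 = - \frac{45796}{9} \approx -5088.4$)
$\frac{D}{s{\left(\left(-1\right) \left(-44\right) \right)}} = - \frac{45796}{9 \left(- \frac{276}{\left(-1\right) \left(-44\right)}\right)} = - \frac{45796}{9 \left(- \frac{276}{44}\right)} = - \frac{45796}{9 \left(\left(-276\right) \frac{1}{44}\right)} = - \frac{45796}{9 \left(- \frac{69}{11}\right)} = \left(- \frac{45796}{9}\right) \left(- \frac{11}{69}\right) = \frac{503756}{621}$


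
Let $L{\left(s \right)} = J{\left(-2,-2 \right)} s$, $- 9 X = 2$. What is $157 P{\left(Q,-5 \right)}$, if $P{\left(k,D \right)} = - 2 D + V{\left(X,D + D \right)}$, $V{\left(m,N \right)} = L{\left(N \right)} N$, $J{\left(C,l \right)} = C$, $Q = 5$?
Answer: $-29830$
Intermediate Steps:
$X = - \frac{2}{9}$ ($X = \left(- \frac{1}{9}\right) 2 = - \frac{2}{9} \approx -0.22222$)
$L{\left(s \right)} = - 2 s$
$V{\left(m,N \right)} = - 2 N^{2}$ ($V{\left(m,N \right)} = - 2 N N = - 2 N^{2}$)
$P{\left(k,D \right)} = - 8 D^{2} - 2 D$ ($P{\left(k,D \right)} = - 2 D - 2 \left(D + D\right)^{2} = - 2 D - 2 \left(2 D\right)^{2} = - 2 D - 2 \cdot 4 D^{2} = - 2 D - 8 D^{2} = - 8 D^{2} - 2 D$)
$157 P{\left(Q,-5 \right)} = 157 \cdot 2 \left(-5\right) \left(-1 - -20\right) = 157 \cdot 2 \left(-5\right) \left(-1 + 20\right) = 157 \cdot 2 \left(-5\right) 19 = 157 \left(-190\right) = -29830$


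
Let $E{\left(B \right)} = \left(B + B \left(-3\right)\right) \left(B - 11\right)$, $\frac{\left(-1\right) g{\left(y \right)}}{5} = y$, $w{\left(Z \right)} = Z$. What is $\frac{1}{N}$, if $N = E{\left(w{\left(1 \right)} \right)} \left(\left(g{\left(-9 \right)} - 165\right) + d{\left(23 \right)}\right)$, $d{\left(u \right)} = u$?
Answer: $- \frac{1}{1940} \approx -0.00051546$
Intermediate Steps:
$g{\left(y \right)} = - 5 y$
$E{\left(B \right)} = - 2 B \left(-11 + B\right)$ ($E{\left(B \right)} = \left(B - 3 B\right) \left(-11 + B\right) = - 2 B \left(-11 + B\right)$)
$N = -1940$ ($N = 2 \cdot 1 \left(11 - 1\right) \left(\left(\left(-5\right) \left(-9\right) - 165\right) + 23\right) = 2 \cdot 1 \left(11 - 1\right) \left(\left(45 - 165\right) + 23\right) = 2 \cdot 1 \cdot 10 \left(-120 + 23\right) = 20 \left(-97\right) = -1940$)
$\frac{1}{N} = \frac{1}{-1940} = - \frac{1}{1940}$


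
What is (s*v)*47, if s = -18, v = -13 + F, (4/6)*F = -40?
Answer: 61758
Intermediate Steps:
F = -60 (F = (3/2)*(-40) = -60)
v = -73 (v = -13 - 60 = -73)
(s*v)*47 = -18*(-73)*47 = 1314*47 = 61758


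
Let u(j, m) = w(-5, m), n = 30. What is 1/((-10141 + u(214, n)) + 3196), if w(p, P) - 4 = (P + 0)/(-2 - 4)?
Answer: -1/6946 ≈ -0.00014397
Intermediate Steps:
w(p, P) = 4 - P/6 (w(p, P) = 4 + (P + 0)/(-2 - 4) = 4 + P/(-6) = 4 + P*(-1/6) = 4 - P/6)
u(j, m) = 4 - m/6
1/((-10141 + u(214, n)) + 3196) = 1/((-10141 + (4 - 1/6*30)) + 3196) = 1/((-10141 + (4 - 5)) + 3196) = 1/((-10141 - 1) + 3196) = 1/(-10142 + 3196) = 1/(-6946) = -1/6946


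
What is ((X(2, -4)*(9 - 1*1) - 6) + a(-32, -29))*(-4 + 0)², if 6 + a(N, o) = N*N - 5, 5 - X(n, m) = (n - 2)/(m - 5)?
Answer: 16752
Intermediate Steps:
X(n, m) = 5 - (-2 + n)/(-5 + m) (X(n, m) = 5 - (n - 2)/(m - 5) = 5 - (-2 + n)/(-5 + m))
a(N, o) = -11 + N² (a(N, o) = -6 + (N*N - 5) = -6 + (N² - 5) = -6 + (-5 + N²) = -11 + N²)
((X(2, -4)*(9 - 1*1) - 6) + a(-32, -29))*(-4 + 0)² = ((((-23 - 1*2 + 5*(-4))/(-5 - 4))*(9 - 1*1) - 6) + (-11 + (-32)²))*(-4 + 0)² = ((((-23 - 2 - 20)/(-9))*(9 - 1) - 6) + (-11 + 1024))*(-4)² = ((-⅑*(-45)*8 - 6) + 1013)*16 = ((5*8 - 6) + 1013)*16 = ((40 - 6) + 1013)*16 = (34 + 1013)*16 = 1047*16 = 16752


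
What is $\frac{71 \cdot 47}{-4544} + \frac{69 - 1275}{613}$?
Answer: $- \frac{105995}{39232} \approx -2.7017$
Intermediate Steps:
$\frac{71 \cdot 47}{-4544} + \frac{69 - 1275}{613} = 3337 \left(- \frac{1}{4544}\right) + \left(69 - 1275\right) \frac{1}{613} = - \frac{47}{64} - \frac{1206}{613} = - \frac{105995}{39232}$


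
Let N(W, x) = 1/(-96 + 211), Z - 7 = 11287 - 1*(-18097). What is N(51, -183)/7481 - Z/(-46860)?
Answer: 337140867/537524812 ≈ 0.62721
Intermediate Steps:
Z = 29391 (Z = 7 + (11287 - 1*(-18097)) = 7 + (11287 + 18097) = 7 + 29384 = 29391)
N(W, x) = 1/115
N(51, -183)/7481 - Z/(-46860) = (1/115)/7481 - 1*29391/(-46860) = (1/115)*(1/7481) - 29391*(-1/46860) = 1/860315 + 9797/15620 = 337140867/537524812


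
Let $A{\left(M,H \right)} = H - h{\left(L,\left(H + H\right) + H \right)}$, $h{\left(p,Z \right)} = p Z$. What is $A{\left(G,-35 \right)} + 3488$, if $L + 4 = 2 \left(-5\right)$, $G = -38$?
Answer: $1983$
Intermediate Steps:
$L = -14$ ($L = -4 + 2 \left(-5\right) = -4 - 10 = -14$)
$h{\left(p,Z \right)} = Z p$
$A{\left(M,H \right)} = 43 H$ ($A{\left(M,H \right)} = H - \left(\left(H + H\right) + H\right) \left(-14\right) = H - \left(2 H + H\right) \left(-14\right) = H - 3 H \left(-14\right) = H - - 42 H = H + 42 H = 43 H$)
$A{\left(G,-35 \right)} + 3488 = 43 \left(-35\right) + 3488 = -1505 + 3488 = 1983$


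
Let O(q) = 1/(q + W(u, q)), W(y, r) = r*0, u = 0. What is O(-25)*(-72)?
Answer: 72/25 ≈ 2.8800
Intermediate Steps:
W(y, r) = 0
O(q) = 1/q (O(q) = 1/(q + 0) = 1/q)
O(-25)*(-72) = -72/(-25) = -1/25*(-72) = 72/25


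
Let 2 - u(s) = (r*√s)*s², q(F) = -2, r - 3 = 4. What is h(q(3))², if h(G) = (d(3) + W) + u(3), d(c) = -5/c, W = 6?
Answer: 107524/9 - 798*√3 ≈ 10565.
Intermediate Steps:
r = 7 (r = 3 + 4 = 7)
u(s) = 2 - 7*s^(5/2) (u(s) = 2 - 7*√s*s² = 2 - 7*s^(5/2))
h(G) = 19/3 - 63*√3 (h(G) = (-5/3 + 6) + (2 - 63*√3) = 13/3 + (2 - 63*√3) = 19/3 - 63*√3)
h(q(3))² = (19/3 - 63*√3)²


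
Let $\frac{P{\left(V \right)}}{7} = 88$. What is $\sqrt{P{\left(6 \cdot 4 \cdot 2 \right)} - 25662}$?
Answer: $i \sqrt{25046} \approx 158.26 i$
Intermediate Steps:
$P{\left(V \right)} = 616$ ($P{\left(V \right)} = 7 \cdot 88 = 616$)
$\sqrt{P{\left(6 \cdot 4 \cdot 2 \right)} - 25662} = \sqrt{616 - 25662} = \sqrt{-25046} = i \sqrt{25046}$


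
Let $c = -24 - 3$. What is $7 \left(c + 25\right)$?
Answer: $-14$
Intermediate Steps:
$c = -27$
$7 \left(c + 25\right) = 7 \left(-27 + 25\right) = 7 \left(-2\right) = -14$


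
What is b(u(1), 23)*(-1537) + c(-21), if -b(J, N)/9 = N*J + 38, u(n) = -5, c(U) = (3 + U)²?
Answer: -1064817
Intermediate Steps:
b(J, N) = -342 - 9*J*N (b(J, N) = -9*(N*J + 38) = -9*(J*N + 38) = -9*(38 + J*N) = -342 - 9*J*N)
b(u(1), 23)*(-1537) + c(-21) = (-342 - 9*(-5)*23)*(-1537) + (3 - 21)² = (-342 + 1035)*(-1537) + (-18)² = 693*(-1537) + 324 = -1065141 + 324 = -1064817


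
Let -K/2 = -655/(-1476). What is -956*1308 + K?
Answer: -922831279/738 ≈ -1.2504e+6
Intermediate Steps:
K = -655/738 (K = -(-1310)/(-1476) = -(-1310)*(-1)/1476 = -2*655/1476 = -655/738 ≈ -0.88753)
-956*1308 + K = -956*1308 - 655/738 = -1250448 - 655/738 = -922831279/738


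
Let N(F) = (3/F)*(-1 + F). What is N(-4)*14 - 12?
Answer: 81/2 ≈ 40.500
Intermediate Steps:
N(F) = 3*(-1 + F)/F
N(-4)*14 - 12 = (3 - 3/(-4))*14 - 12 = (3 - 3*(-1/4))*14 - 12 = (3 + 3/4)*14 - 12 = (15/4)*14 - 12 = 105/2 - 12 = 81/2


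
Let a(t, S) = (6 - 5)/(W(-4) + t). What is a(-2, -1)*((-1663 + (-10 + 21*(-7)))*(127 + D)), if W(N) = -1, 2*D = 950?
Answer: 1095640/3 ≈ 3.6521e+5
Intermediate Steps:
D = 475 (D = (½)*950 = 475)
a(t, S) = 1/(-1 + t) (a(t, S) = (6 - 5)/(-1 + t) = 1/(-1 + t))
a(-2, -1)*((-1663 + (-10 + 21*(-7)))*(127 + D)) = ((-1663 + (-10 + 21*(-7)))*(127 + 475))/(-1 - 2) = ((-1663 + (-10 - 147))*602)/(-3) = -(-1663 - 157)*602/3 = -(-1820)*602/3 = -⅓*(-1095640) = 1095640/3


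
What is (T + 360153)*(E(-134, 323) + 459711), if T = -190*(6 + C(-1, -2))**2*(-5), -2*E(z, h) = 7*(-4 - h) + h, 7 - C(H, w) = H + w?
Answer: 277961106982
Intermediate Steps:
C(H, w) = 7 - H - w (C(H, w) = 7 - (H + w) = 7 + (-H - w) = 7 - H - w)
E(z, h) = 14 + 3*h (E(z, h) = -(7*(-4 - h) + h)/2 = -((-28 - 7*h) + h)/2 = -(-28 - 6*h)/2 = 14 + 3*h)
T = 243200 (T = -190*(6 + (7 - 1*(-1) - 1*(-2)))**2*(-5) = -190*(6 + (7 + 1 + 2))**2*(-5) = -190*(6 + 10)**2*(-5) = -190*16**2*(-5) = -48640*(-5) = -190*(-1280) = 243200)
(T + 360153)*(E(-134, 323) + 459711) = (243200 + 360153)*((14 + 3*323) + 459711) = 603353*((14 + 969) + 459711) = 603353*(983 + 459711) = 603353*460694 = 277961106982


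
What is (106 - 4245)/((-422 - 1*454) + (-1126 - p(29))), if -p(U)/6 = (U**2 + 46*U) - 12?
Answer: -4139/10976 ≈ -0.37710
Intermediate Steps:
p(U) = 72 - 276*U - 6*U**2 (p(U) = -6*((U**2 + 46*U) - 12) = -6*(-12 + U**2 + 46*U) = 72 - 276*U - 6*U**2)
(106 - 4245)/((-422 - 1*454) + (-1126 - p(29))) = (106 - 4245)/((-422 - 1*454) + (-1126 - (72 - 276*29 - 6*29**2))) = -4139/((-422 - 454) + (-1126 - (72 - 8004 - 6*841))) = -4139/(-876 + (-1126 - (72 - 8004 - 5046))) = -4139/(-876 + (-1126 - 1*(-12978))) = -4139/(-876 + (-1126 + 12978)) = -4139/(-876 + 11852) = -4139/10976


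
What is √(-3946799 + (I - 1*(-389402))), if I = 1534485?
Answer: 48*I*√878 ≈ 1422.3*I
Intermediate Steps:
√(-3946799 + (I - 1*(-389402))) = √(-3946799 + (1534485 - 1*(-389402))) = √(-3946799 + (1534485 + 389402)) = √(-3946799 + 1923887) = √(-2022912) = 48*I*√878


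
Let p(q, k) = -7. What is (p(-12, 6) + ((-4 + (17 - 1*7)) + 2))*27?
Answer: 27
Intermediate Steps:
(p(-12, 6) + ((-4 + (17 - 1*7)) + 2))*27 = (-7 + ((-4 + (17 - 1*7)) + 2))*27 = (-7 + ((-4 + (17 - 7)) + 2))*27 = (-7 + ((-4 + 10) + 2))*27 = (-7 + (6 + 2))*27 = (-7 + 8)*27 = 1*27 = 27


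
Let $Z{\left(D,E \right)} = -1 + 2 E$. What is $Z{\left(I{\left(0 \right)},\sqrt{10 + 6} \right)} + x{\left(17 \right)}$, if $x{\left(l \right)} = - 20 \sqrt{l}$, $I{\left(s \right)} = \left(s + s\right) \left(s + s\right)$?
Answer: $7 - 20 \sqrt{17} \approx -75.462$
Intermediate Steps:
$I{\left(s \right)} = 4 s^{2}$ ($I{\left(s \right)} = 2 s 2 s = 4 s^{2}$)
$Z{\left(I{\left(0 \right)},\sqrt{10 + 6} \right)} + x{\left(17 \right)} = \left(-1 + 2 \sqrt{10 + 6}\right) - 20 \sqrt{17} = \left(-1 + 2 \sqrt{16}\right) - 20 \sqrt{17} = \left(-1 + 2 \cdot 4\right) - 20 \sqrt{17} = \left(-1 + 8\right) - 20 \sqrt{17} = 7 - 20 \sqrt{17}$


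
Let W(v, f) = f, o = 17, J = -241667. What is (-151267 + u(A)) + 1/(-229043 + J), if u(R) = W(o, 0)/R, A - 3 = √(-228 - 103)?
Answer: -71202889571/470710 ≈ -1.5127e+5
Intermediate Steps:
A = 3 + I*√331 (A = 3 + √(-228 - 103) = 3 + √(-331) = 3 + I*√331 ≈ 3.0 + 18.193*I)
u(R) = 0 (u(R) = 0/R = 0)
(-151267 + u(A)) + 1/(-229043 + J) = (-151267 + 0) + 1/(-229043 - 241667) = -151267 + 1/(-470710) = -151267 - 1/470710 = -71202889571/470710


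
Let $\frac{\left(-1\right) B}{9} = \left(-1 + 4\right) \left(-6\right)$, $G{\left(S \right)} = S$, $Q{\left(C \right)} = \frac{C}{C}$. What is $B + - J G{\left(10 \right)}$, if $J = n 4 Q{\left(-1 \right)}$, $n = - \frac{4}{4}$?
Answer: $202$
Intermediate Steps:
$Q{\left(C \right)} = 1$
$n = -1$ ($n = \left(-4\right) \frac{1}{4} = -1$)
$B = 162$ ($B = - 9 \left(-1 + 4\right) \left(-6\right) = - 9 \cdot 3 \left(-6\right) = \left(-9\right) \left(-18\right) = 162$)
$J = -4$ ($J = \left(-1\right) 4 \cdot 1 = \left(-4\right) 1 = -4$)
$B + - J G{\left(10 \right)} = 162 + \left(-1\right) \left(-4\right) 10 = 162 + 4 \cdot 10 = 162 + 40 = 202$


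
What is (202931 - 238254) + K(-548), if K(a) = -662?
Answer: -35985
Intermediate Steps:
(202931 - 238254) + K(-548) = (202931 - 238254) - 662 = -35323 - 662 = -35985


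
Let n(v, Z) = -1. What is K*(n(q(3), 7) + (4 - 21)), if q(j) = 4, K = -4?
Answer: 72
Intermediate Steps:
K*(n(q(3), 7) + (4 - 21)) = -4*(-1 + (4 - 21)) = -4*(-1 - 17) = -4*(-18) = 72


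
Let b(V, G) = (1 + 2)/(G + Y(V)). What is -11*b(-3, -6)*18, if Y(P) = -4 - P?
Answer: 594/7 ≈ 84.857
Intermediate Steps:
b(V, G) = 3/(-4 + G - V) (b(V, G) = (1 + 2)/(G + (-4 - V)) = 3/(-4 + G - V))
-11*b(-3, -6)*18 = -33/(-4 - 6 - 1*(-3))*18 = -33/(-4 - 6 + 3)*18 = -33/(-7)*18 = -33*(-1)/7*18 = -11*(-3/7)*18 = (33/7)*18 = 594/7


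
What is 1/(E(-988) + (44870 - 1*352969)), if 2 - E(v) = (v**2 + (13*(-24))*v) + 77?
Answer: -1/1592574 ≈ -6.2791e-7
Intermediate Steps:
E(v) = -75 - v**2 + 312*v (E(v) = 2 - ((v**2 + (13*(-24))*v) + 77) = 2 - ((v**2 - 312*v) + 77) = 2 - (77 + v**2 - 312*v) = 2 + (-77 - v**2 + 312*v) = -75 - v**2 + 312*v)
1/(E(-988) + (44870 - 1*352969)) = 1/((-75 - 1*(-988)**2 + 312*(-988)) + (44870 - 1*352969)) = 1/((-75 - 1*976144 - 308256) + (44870 - 352969)) = 1/((-75 - 976144 - 308256) - 308099) = 1/(-1284475 - 308099) = 1/(-1592574) = -1/1592574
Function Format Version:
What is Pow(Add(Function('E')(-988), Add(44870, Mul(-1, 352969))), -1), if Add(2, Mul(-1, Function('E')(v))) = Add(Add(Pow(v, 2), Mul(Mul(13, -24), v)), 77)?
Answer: Rational(-1, 1592574) ≈ -6.2791e-7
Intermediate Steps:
Function('E')(v) = Add(-75, Mul(-1, Pow(v, 2)), Mul(312, v)) (Function('E')(v) = Add(2, Mul(-1, Add(Add(Pow(v, 2), Mul(Mul(13, -24), v)), 77))) = Add(2, Mul(-1, Add(Add(Pow(v, 2), Mul(-312, v)), 77))) = Add(2, Mul(-1, Add(77, Pow(v, 2), Mul(-312, v)))) = Add(2, Add(-77, Mul(-1, Pow(v, 2)), Mul(312, v))) = Add(-75, Mul(-1, Pow(v, 2)), Mul(312, v)))
Pow(Add(Function('E')(-988), Add(44870, Mul(-1, 352969))), -1) = Pow(Add(Add(-75, Mul(-1, Pow(-988, 2)), Mul(312, -988)), Add(44870, Mul(-1, 352969))), -1) = Pow(Add(Add(-75, Mul(-1, 976144), -308256), Add(44870, -352969)), -1) = Pow(Add(Add(-75, -976144, -308256), -308099), -1) = Pow(Add(-1284475, -308099), -1) = Pow(-1592574, -1) = Rational(-1, 1592574)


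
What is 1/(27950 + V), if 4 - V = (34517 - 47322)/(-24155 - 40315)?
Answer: 12894/360436315 ≈ 3.5773e-5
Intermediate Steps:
V = 49015/12894 (V = 4 - (34517 - 47322)/(-24155 - 40315) = 4 - (-12805)/(-64470) = 4 - (-12805)*(-1)/64470 = 4 - 1*2561/12894 = 4 - 2561/12894 = 49015/12894 ≈ 3.8014)
1/(27950 + V) = 1/(27950 + 49015/12894) = 1/(360436315/12894) = 12894/360436315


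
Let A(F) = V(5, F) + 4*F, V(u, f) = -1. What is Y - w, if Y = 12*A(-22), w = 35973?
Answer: -37041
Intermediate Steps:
A(F) = -1 + 4*F
Y = -1068 (Y = 12*(-1 + 4*(-22)) = 12*(-1 - 88) = 12*(-89) = -1068)
Y - w = -1068 - 1*35973 = -1068 - 35973 = -37041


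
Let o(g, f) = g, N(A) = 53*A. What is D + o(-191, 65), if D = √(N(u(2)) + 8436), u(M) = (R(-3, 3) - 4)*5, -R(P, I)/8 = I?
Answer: -191 + 2*√254 ≈ -159.13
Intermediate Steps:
R(P, I) = -8*I
u(M) = -140 (u(M) = (-8*3 - 4)*5 = (-24 - 4)*5 = -28*5 = -140)
D = 2*√254 (D = √(53*(-140) + 8436) = √(-7420 + 8436) = √1016 = 2*√254 ≈ 31.875)
D + o(-191, 65) = 2*√254 - 191 = -191 + 2*√254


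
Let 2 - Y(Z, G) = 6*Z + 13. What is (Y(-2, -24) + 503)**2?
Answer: 254016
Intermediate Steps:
Y(Z, G) = -11 - 6*Z (Y(Z, G) = 2 - (6*Z + 13) = 2 - (13 + 6*Z) = 2 + (-13 - 6*Z) = -11 - 6*Z)
(Y(-2, -24) + 503)**2 = ((-11 - 6*(-2)) + 503)**2 = ((-11 + 12) + 503)**2 = (1 + 503)**2 = 504**2 = 254016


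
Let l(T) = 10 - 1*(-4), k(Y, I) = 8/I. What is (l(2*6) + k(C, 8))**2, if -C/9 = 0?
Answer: 225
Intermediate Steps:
C = 0 (C = -9*0 = 0)
l(T) = 14 (l(T) = 10 + 4 = 14)
(l(2*6) + k(C, 8))**2 = (14 + 8/8)**2 = (14 + 8*(1/8))**2 = (14 + 1)**2 = 15**2 = 225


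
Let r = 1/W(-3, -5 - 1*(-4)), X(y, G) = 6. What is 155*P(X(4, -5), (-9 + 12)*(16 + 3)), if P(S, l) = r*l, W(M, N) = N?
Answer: -8835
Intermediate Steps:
r = -1 (r = 1/(-5 - 1*(-4)) = 1/(-5 + 4) = 1/(-1) = -1)
P(S, l) = -l
155*P(X(4, -5), (-9 + 12)*(16 + 3)) = 155*(-(-9 + 12)*(16 + 3)) = 155*(-3*19) = 155*(-1*57) = 155*(-57) = -8835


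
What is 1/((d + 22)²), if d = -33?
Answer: 1/121 ≈ 0.0082645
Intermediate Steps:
1/((d + 22)²) = 1/((-33 + 22)²) = 1/((-11)²) = 1/121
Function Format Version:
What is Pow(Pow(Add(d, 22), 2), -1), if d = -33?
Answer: Rational(1, 121) ≈ 0.0082645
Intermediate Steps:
Pow(Pow(Add(d, 22), 2), -1) = Pow(Pow(Add(-33, 22), 2), -1) = Pow(Pow(-11, 2), -1) = Pow(121, -1) = Rational(1, 121)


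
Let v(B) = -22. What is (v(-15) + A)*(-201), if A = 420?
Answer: -79998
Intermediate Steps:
(v(-15) + A)*(-201) = (-22 + 420)*(-201) = 398*(-201) = -79998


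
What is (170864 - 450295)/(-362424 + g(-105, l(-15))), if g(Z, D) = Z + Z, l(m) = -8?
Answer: 279431/362634 ≈ 0.77056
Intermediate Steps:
g(Z, D) = 2*Z
(170864 - 450295)/(-362424 + g(-105, l(-15))) = (170864 - 450295)/(-362424 + 2*(-105)) = -279431/(-362424 - 210) = -279431/(-362634) = -279431*(-1/362634) = 279431/362634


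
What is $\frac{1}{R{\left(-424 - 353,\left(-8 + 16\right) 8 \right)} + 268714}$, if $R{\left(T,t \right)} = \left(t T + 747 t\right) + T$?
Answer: $\frac{1}{266017} \approx 3.7592 \cdot 10^{-6}$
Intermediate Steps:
$R{\left(T,t \right)} = T + 747 t + T t$ ($R{\left(T,t \right)} = \left(T t + 747 t\right) + T = \left(747 t + T t\right) + T = T + 747 t + T t$)
$\frac{1}{R{\left(-424 - 353,\left(-8 + 16\right) 8 \right)} + 268714} = \frac{1}{\left(\left(-424 - 353\right) + 747 \left(-8 + 16\right) 8 + \left(-424 - 353\right) \left(-8 + 16\right) 8\right) + 268714} = \frac{1}{\left(\left(-424 - 353\right) + 747 \cdot 8 \cdot 8 + \left(-424 - 353\right) 8 \cdot 8\right) + 268714} = \frac{1}{\left(-777 + 747 \cdot 64 - 49728\right) + 268714} = \frac{1}{\left(-777 + 47808 - 49728\right) + 268714} = \frac{1}{-2697 + 268714} = \frac{1}{266017}$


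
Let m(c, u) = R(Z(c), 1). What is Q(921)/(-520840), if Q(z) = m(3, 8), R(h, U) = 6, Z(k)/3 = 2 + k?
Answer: -3/260420 ≈ -1.1520e-5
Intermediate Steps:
Z(k) = 6 + 3*k (Z(k) = 3*(2 + k) = 6 + 3*k)
m(c, u) = 6
Q(z) = 6
Q(921)/(-520840) = 6/(-520840) = 6*(-1/520840) = -3/260420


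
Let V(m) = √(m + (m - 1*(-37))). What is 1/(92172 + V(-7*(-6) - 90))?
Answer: 92172/8495677643 - I*√59/8495677643 ≈ 1.0849e-5 - 9.0412e-10*I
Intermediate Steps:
V(m) = √(37 + 2*m) (V(m) = √(m + (m + 37)) = √(m + (37 + m)) = √(37 + 2*m))
1/(92172 + V(-7*(-6) - 90)) = 1/(92172 + √(37 + 2*(-7*(-6) - 90))) = 1/(92172 + √(37 + 2*(42 - 90))) = 1/(92172 + √(37 + 2*(-48))) = 1/(92172 + √(37 - 96)) = 1/(92172 + √(-59)) = 1/(92172 + I*√59)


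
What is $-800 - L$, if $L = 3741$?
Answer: $-4541$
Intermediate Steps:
$-800 - L = -800 - 3741 = -4541$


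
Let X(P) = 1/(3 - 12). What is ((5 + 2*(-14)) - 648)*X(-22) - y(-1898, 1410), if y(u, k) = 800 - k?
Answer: 6161/9 ≈ 684.56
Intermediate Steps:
X(P) = -⅑ (X(P) = 1/(-9) = -⅑)
((5 + 2*(-14)) - 648)*X(-22) - y(-1898, 1410) = ((5 + 2*(-14)) - 648)*(-⅑) - (800 - 1*1410) = ((5 - 28) - 648)*(-⅑) - (800 - 1410) = (-23 - 648)*(-⅑) - 1*(-610) = -671*(-⅑) + 610 = 671/9 + 610 = 6161/9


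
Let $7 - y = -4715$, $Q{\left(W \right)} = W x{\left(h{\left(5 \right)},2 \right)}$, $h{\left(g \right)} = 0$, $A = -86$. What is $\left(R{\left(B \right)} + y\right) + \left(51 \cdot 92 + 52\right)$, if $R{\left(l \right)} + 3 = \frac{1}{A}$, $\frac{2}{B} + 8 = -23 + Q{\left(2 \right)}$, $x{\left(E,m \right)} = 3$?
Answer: $\frac{813817}{86} \approx 9463.0$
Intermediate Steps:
$Q{\left(W \right)} = 3 W$ ($Q{\left(W \right)} = W 3 = 3 W$)
$B = - \frac{2}{25}$ ($B = \frac{2}{-8 + \left(-23 + 3 \cdot 2\right)} = \frac{2}{-8 + \left(-23 + 6\right)} = \frac{2}{-8 - 17} = \frac{2}{-25} = 2 \left(- \frac{1}{25}\right) = - \frac{2}{25} \approx -0.08$)
$R{\left(l \right)} = - \frac{259}{86}$ ($R{\left(l \right)} = -3 + \frac{1}{-86} = -3 - \frac{1}{86} = - \frac{259}{86}$)
$y = 4722$ ($y = 7 - -4715 = 7 + 4715 = 4722$)
$\left(R{\left(B \right)} + y\right) + \left(51 \cdot 92 + 52\right) = \left(- \frac{259}{86} + 4722\right) + \left(51 \cdot 92 + 52\right) = \frac{405833}{86} + \left(4692 + 52\right) = \frac{405833}{86} + 4744 = \frac{813817}{86}$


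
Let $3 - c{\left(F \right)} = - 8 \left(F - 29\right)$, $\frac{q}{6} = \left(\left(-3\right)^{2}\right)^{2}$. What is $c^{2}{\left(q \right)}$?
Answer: $13388281$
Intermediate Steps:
$q = 486$ ($q = 6 \left(\left(-3\right)^{2}\right)^{2} = 6 \cdot 9^{2} = 6 \cdot 81 = 486$)
$c{\left(F \right)} = -229 + 8 F$ ($c{\left(F \right)} = 3 - - 8 \left(F - 29\right) = 3 - - 8 \left(-29 + F\right) = 3 - \left(232 - 8 F\right) = 3 + \left(-232 + 8 F\right) = -229 + 8 F$)
$c^{2}{\left(q \right)} = \left(-229 + 8 \cdot 486\right)^{2} = \left(-229 + 3888\right)^{2} = 3659^{2} = 13388281$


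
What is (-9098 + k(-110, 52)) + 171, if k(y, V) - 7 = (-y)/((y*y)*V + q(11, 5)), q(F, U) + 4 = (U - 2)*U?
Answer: -510232910/57201 ≈ -8920.0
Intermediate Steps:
q(F, U) = -4 + U*(-2 + U) (q(F, U) = -4 + (U - 2)*U = -4 + (-2 + U)*U = -4 + U*(-2 + U))
k(y, V) = 7 - y/(11 + V*y²) (k(y, V) = 7 + (-y)/((y*y)*V + (-4 + 5² - 2*5)) = 7 + (-y)/(y²*V + (-4 + 25 - 10)) = 7 + (-y)/(V*y² + 11) = 7 + (-y)/(11 + V*y²) = 7 - y/(11 + V*y²))
(-9098 + k(-110, 52)) + 171 = (-9098 + (77 - 1*(-110) + 7*52*(-110)²)/(11 + 52*(-110)²)) + 171 = (-9098 + (77 + 110 + 7*52*12100)/(11 + 52*12100)) + 171 = (-9098 + (77 + 110 + 4404400)/(11 + 629200)) + 171 = (-9098 + 4404587/629211) + 171 = (-9098 + (1/629211)*4404587) + 171 = (-9098 + 400417/57201) + 171 = -520014281/57201 + 171 = -510232910/57201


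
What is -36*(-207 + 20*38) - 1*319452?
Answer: -339360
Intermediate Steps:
-36*(-207 + 20*38) - 1*319452 = -36*(-207 + 760) - 319452 = -36*553 - 319452 = -19908 - 319452 = -339360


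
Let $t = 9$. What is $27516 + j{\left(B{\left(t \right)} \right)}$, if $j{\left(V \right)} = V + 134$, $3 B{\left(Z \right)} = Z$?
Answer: $27653$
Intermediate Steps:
$B{\left(Z \right)} = \frac{Z}{3}$
$j{\left(V \right)} = 134 + V$
$27516 + j{\left(B{\left(t \right)} \right)} = 27516 + \left(134 + \frac{1}{3} \cdot 9\right) = 27516 + \left(134 + 3\right) = 27516 + 137 = 27653$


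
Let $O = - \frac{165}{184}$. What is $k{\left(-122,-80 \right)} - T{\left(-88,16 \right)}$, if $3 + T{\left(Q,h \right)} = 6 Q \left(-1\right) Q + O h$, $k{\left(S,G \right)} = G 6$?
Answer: $\frac{1058031}{23} \approx 46001.0$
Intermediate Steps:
$k{\left(S,G \right)} = 6 G$
$O = - \frac{165}{184}$ ($O = \left(-165\right) \frac{1}{184} = - \frac{165}{184} \approx -0.89674$)
$T{\left(Q,h \right)} = -3 - 6 Q^{2} - \frac{165 h}{184}$ ($T{\left(Q,h \right)} = -3 + \left(6 Q \left(-1\right) Q - \frac{165 h}{184}\right) = -3 + \left(- 6 Q Q - \frac{165 h}{184}\right) = -3 - \left(6 Q^{2} + \frac{165 h}{184}\right) = -3 - 6 Q^{2} - \frac{165 h}{184}$)
$k{\left(-122,-80 \right)} - T{\left(-88,16 \right)} = 6 \left(-80\right) - \left(-3 - 6 \left(-88\right)^{2} - \frac{330}{23}\right) = -480 - \left(-3 - 46464 - \frac{330}{23}\right) = -480 - - \frac{1069071}{23} = -480 + \frac{1069071}{23} = \frac{1058031}{23}$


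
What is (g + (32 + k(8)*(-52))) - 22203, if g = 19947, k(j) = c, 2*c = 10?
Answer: -2484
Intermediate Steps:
c = 5 (c = (1/2)*10 = 5)
k(j) = 5
(g + (32 + k(8)*(-52))) - 22203 = (19947 + (32 + 5*(-52))) - 22203 = (19947 + (32 - 260)) - 22203 = (19947 - 228) - 22203 = 19719 - 22203 = -2484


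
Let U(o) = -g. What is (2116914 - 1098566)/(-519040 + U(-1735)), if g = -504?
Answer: -254587/129634 ≈ -1.9639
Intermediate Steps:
U(o) = 504 (U(o) = -1*(-504) = 504)
(2116914 - 1098566)/(-519040 + U(-1735)) = (2116914 - 1098566)/(-519040 + 504) = 1018348/(-518536) = 1018348*(-1/518536) = -254587/129634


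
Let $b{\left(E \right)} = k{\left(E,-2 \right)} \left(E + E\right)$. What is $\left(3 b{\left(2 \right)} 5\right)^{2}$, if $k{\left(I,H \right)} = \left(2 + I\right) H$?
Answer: $230400$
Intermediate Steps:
$k{\left(I,H \right)} = H \left(2 + I\right)$
$b{\left(E \right)} = 2 E \left(-4 - 2 E\right)$ ($b{\left(E \right)} = - 2 \left(2 + E\right) \left(E + E\right) = \left(-4 - 2 E\right) 2 E = 2 E \left(-4 - 2 E\right)$)
$\left(3 b{\left(2 \right)} 5\right)^{2} = \left(3 \cdot 4 \cdot 2 \left(-2 - 2\right) 5\right)^{2} = \left(3 \cdot 4 \cdot 2 \left(-4\right) 5\right)^{2} = \left(3 \left(-32\right) 5\right)^{2} = \left(\left(-96\right) 5\right)^{2} = \left(-480\right)^{2} = 230400$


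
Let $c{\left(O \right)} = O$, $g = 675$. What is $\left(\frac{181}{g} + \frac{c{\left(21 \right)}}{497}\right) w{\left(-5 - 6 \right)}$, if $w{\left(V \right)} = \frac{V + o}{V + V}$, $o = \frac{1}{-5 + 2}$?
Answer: $\frac{252892}{1581525} \approx 0.1599$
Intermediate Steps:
$o = - \frac{1}{3}$ ($o = \frac{1}{-3} = - \frac{1}{3} \approx -0.33333$)
$w{\left(V \right)} = \frac{- \frac{1}{3} + V}{2 V}$ ($w{\left(V \right)} = \frac{V - \frac{1}{3}}{V + V} = \frac{- \frac{1}{3} + V}{2 V}$)
$\left(\frac{181}{g} + \frac{c{\left(21 \right)}}{497}\right) w{\left(-5 - 6 \right)} = \left(\frac{181}{675} + \frac{21}{497}\right) \frac{-1 + 3 \left(-5 - 6\right)}{6 \left(-5 - 6\right)} = \left(181 \cdot \frac{1}{675} + 21 \cdot \frac{1}{497}\right) \frac{-1 + 3 \left(-5 - 6\right)}{6 \left(-5 - 6\right)} = \left(\frac{181}{675} + \frac{3}{71}\right) \frac{-1 + 3 \left(-11\right)}{6 \left(-11\right)} = \frac{14876 \cdot \frac{1}{6} \left(- \frac{1}{11}\right) \left(-1 - 33\right)}{47925} = \frac{14876 \cdot \frac{1}{6} \left(- \frac{1}{11}\right) \left(-34\right)}{47925} = \frac{14876}{47925} \cdot \frac{17}{33} = \frac{252892}{1581525}$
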